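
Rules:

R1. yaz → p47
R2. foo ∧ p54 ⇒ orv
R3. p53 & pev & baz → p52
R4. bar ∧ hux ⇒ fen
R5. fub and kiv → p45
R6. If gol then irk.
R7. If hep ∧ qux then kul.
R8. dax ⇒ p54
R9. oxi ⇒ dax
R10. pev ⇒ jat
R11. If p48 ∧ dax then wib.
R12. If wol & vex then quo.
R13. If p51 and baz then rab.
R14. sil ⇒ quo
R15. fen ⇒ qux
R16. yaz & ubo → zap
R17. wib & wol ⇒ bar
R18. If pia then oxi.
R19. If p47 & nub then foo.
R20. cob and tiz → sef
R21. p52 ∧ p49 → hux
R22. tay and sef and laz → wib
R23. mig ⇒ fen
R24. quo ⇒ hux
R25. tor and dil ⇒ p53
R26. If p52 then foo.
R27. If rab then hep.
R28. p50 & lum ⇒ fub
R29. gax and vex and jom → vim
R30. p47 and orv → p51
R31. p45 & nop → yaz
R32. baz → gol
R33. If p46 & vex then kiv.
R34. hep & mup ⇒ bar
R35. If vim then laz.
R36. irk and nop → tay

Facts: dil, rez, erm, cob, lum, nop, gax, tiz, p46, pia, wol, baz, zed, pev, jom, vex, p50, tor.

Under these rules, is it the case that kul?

quo  (by R12: wol, vex)
oxi  (by R18: pia)
sef  (by R20: cob, tiz)
hux  (by R24: quo)
p53  (by R25: tor, dil)
fub  (by R28: p50, lum)
vim  (by R29: gax, vex, jom)
gol  (by R32: baz)
kiv  (by R33: p46, vex)
laz  (by R35: vim)
p52  (by R3: p53, pev, baz)
p45  (by R5: fub, kiv)
irk  (by R6: gol)
dax  (by R9: oxi)
foo  (by R26: p52)
yaz  (by R31: p45, nop)
tay  (by R36: irk, nop)
p47  (by R1: yaz)
p54  (by R8: dax)
wib  (by R22: tay, sef, laz)
orv  (by R2: foo, p54)
bar  (by R17: wib, wol)
p51  (by R30: p47, orv)
fen  (by R4: bar, hux)
rab  (by R13: p51, baz)
qux  (by R15: fen)
hep  (by R27: rab)
kul  (by R7: hep, qux)

Yes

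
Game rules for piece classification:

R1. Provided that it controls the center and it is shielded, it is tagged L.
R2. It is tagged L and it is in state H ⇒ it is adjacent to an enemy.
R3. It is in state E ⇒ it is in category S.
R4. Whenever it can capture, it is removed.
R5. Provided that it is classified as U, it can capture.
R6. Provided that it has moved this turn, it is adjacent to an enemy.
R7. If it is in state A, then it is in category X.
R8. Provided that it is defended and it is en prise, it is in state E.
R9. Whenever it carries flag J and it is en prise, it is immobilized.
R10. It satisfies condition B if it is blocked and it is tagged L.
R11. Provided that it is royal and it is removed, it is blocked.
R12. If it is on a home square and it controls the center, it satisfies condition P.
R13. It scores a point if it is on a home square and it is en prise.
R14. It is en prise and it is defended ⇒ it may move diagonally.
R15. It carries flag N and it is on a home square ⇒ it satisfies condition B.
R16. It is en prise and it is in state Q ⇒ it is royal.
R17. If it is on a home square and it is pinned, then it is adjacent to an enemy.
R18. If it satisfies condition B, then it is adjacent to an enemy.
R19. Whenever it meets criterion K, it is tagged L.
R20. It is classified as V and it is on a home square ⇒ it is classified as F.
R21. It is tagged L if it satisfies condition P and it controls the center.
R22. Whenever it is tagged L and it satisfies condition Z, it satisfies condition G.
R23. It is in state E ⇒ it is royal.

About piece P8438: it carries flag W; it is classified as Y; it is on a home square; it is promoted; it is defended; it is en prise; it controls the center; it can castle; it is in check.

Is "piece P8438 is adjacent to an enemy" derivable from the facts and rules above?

Forward chaining from the given facts derives: is in state E, satisfies condition P, scores a point, may move diagonally, is tagged L, is royal, is in category S.
Rules concluding "it is adjacent to an enemy": R2 needs "it is in state H"; R6 needs "it has moved this turn"; R17 needs "it is pinned"; R18 needs "it satisfies condition B" — none of these are established.

No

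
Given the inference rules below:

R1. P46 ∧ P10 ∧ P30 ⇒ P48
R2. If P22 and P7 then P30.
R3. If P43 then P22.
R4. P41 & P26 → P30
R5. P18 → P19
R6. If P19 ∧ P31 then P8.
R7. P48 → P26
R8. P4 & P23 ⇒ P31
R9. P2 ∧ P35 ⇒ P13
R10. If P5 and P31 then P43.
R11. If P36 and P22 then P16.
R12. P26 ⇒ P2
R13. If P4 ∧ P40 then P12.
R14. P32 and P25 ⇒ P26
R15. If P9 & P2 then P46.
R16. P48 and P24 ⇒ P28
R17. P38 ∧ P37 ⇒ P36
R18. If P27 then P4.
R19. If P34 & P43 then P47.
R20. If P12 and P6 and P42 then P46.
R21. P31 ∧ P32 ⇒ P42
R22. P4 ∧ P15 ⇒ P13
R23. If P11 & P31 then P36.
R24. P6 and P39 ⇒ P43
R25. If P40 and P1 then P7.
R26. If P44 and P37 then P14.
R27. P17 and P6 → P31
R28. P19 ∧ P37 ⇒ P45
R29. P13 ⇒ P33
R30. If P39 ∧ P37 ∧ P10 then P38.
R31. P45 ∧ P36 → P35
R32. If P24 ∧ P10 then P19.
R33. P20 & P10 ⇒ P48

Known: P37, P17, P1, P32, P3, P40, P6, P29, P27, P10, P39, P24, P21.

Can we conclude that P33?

Yes

P4  (by R18: P27)
P43  (by R24: P6, P39)
P7  (by R25: P40, P1)
P31  (by R27: P17, P6)
P38  (by R30: P39, P37, P10)
P19  (by R32: P24, P10)
P22  (by R3: P43)
P12  (by R13: P4, P40)
P36  (by R17: P38, P37)
P42  (by R21: P31, P32)
P45  (by R28: P19, P37)
P35  (by R31: P45, P36)
P30  (by R2: P22, P7)
P46  (by R20: P12, P6, P42)
P48  (by R1: P46, P10, P30)
P26  (by R7: P48)
P2  (by R12: P26)
P13  (by R9: P2, P35)
P33  (by R29: P13)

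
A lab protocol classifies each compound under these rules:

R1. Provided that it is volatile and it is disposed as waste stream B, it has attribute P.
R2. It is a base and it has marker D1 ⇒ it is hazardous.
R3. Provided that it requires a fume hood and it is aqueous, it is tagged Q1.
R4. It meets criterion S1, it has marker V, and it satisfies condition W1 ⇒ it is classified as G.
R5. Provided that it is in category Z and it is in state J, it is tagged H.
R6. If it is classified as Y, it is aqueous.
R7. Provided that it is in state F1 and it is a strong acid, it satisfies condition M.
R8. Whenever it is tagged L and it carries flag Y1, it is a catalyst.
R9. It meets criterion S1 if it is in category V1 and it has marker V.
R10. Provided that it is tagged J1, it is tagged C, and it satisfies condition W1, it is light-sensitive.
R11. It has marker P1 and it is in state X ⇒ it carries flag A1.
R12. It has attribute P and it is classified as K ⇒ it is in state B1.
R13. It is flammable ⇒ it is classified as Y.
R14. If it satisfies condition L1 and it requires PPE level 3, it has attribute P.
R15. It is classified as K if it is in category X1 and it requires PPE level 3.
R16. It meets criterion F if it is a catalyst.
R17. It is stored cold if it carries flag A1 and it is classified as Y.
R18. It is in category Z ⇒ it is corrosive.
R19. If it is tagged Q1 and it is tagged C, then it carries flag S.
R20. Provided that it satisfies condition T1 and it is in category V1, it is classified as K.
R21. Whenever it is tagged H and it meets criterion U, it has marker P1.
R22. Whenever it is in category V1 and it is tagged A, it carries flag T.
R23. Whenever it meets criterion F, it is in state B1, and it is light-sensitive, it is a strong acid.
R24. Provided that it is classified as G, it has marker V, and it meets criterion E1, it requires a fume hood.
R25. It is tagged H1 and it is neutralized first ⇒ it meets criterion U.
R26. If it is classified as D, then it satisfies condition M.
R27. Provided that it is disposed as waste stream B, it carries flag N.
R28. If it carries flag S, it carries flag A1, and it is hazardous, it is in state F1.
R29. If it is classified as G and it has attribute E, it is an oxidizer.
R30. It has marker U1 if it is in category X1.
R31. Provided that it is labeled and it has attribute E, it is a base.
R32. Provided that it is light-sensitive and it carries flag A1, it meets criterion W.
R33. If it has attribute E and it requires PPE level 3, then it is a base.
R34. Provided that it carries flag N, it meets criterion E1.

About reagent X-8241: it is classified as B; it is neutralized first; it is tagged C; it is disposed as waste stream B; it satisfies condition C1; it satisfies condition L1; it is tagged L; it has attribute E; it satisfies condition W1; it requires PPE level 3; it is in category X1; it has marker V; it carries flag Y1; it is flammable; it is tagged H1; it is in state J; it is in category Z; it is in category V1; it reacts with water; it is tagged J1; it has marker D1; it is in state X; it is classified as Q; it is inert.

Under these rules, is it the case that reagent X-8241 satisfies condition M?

Yes

By R5 (it is in category Z, it is in state J): it is tagged H.
By R8 (it is tagged L, it carries flag Y1): it is a catalyst.
By R9 (it is in category V1, it has marker V): it meets criterion S1.
By R10 (it is tagged J1, it is tagged C, it satisfies condition W1): it is light-sensitive.
By R13 (it is flammable): it is classified as Y.
By R14 (it satisfies condition L1, it requires PPE level 3): it has attribute P.
By R15 (it is in category X1, it requires PPE level 3): it is classified as K.
By R16 (it is a catalyst): it meets criterion F.
By R25 (it is tagged H1, it is neutralized first): it meets criterion U.
By R27 (it is disposed as waste stream B): it carries flag N.
By R33 (it has attribute E, it requires PPE level 3): it is a base.
By R34 (it carries flag N): it meets criterion E1.
By R2 (it is a base, it has marker D1): it is hazardous.
By R4 (it meets criterion S1, it has marker V, it satisfies condition W1): it is classified as G.
By R6 (it is classified as Y): it is aqueous.
By R12 (it has attribute P, it is classified as K): it is in state B1.
By R21 (it is tagged H, it meets criterion U): it has marker P1.
By R23 (it meets criterion F, it is in state B1, it is light-sensitive): it is a strong acid.
By R24 (it is classified as G, it has marker V, it meets criterion E1): it requires a fume hood.
By R3 (it requires a fume hood, it is aqueous): it is tagged Q1.
By R11 (it has marker P1, it is in state X): it carries flag A1.
By R19 (it is tagged Q1, it is tagged C): it carries flag S.
By R28 (it carries flag S, it carries flag A1, it is hazardous): it is in state F1.
By R7 (it is in state F1, it is a strong acid): it satisfies condition M.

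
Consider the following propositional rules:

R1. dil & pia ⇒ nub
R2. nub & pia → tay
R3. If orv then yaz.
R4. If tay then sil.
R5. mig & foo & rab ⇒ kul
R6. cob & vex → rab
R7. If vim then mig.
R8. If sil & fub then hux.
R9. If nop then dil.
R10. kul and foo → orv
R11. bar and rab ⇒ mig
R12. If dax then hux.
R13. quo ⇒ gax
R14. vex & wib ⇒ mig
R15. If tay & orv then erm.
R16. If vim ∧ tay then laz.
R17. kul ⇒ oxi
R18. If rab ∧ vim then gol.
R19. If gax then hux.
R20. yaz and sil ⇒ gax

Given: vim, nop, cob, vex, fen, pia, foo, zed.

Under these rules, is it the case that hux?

rab  (by R6: cob, vex)
mig  (by R7: vim)
dil  (by R9: nop)
nub  (by R1: dil, pia)
tay  (by R2: nub, pia)
sil  (by R4: tay)
kul  (by R5: mig, foo, rab)
orv  (by R10: kul, foo)
yaz  (by R3: orv)
gax  (by R20: yaz, sil)
hux  (by R19: gax)

Yes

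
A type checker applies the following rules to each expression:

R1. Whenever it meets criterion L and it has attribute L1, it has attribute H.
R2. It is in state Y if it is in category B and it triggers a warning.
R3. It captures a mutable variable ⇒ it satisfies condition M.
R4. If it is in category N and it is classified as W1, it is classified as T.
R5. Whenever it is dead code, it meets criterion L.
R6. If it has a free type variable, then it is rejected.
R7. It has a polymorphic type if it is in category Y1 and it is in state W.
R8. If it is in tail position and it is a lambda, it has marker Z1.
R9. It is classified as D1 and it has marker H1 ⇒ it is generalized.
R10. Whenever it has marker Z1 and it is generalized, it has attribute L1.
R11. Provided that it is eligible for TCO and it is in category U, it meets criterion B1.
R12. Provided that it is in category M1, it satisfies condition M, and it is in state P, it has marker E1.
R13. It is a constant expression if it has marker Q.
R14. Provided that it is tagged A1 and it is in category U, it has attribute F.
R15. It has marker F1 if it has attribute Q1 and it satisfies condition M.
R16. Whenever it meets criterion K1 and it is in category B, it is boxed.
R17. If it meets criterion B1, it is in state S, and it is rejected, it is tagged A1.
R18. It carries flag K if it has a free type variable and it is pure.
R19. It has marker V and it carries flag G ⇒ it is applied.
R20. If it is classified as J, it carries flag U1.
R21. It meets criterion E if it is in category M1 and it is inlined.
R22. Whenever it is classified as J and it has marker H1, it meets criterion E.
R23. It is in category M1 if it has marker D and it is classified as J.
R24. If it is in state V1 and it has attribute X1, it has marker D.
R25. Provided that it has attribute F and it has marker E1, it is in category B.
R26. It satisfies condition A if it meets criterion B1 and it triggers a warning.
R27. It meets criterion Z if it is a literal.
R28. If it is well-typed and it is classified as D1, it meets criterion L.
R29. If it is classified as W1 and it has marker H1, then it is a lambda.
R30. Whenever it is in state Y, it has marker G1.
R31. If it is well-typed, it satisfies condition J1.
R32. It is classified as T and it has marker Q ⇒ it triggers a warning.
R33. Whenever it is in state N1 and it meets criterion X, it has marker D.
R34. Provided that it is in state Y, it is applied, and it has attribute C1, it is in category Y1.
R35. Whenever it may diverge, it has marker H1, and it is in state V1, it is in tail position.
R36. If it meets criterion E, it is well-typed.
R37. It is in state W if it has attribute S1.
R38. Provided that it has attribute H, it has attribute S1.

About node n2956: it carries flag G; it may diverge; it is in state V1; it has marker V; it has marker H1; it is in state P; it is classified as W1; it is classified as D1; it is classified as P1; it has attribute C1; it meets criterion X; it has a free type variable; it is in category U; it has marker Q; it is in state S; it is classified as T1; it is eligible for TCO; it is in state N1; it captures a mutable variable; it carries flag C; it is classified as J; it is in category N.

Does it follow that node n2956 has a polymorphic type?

By R3 (it captures a mutable variable): it satisfies condition M.
By R4 (it is in category N, it is classified as W1): it is classified as T.
By R6 (it has a free type variable): it is rejected.
By R9 (it is classified as D1, it has marker H1): it is generalized.
By R11 (it is eligible for TCO, it is in category U): it meets criterion B1.
By R17 (it meets criterion B1, it is in state S, it is rejected): it is tagged A1.
By R19 (it has marker V, it carries flag G): it is applied.
By R22 (it is classified as J, it has marker H1): it meets criterion E.
By R29 (it is classified as W1, it has marker H1): it is a lambda.
By R32 (it is classified as T, it has marker Q): it triggers a warning.
By R33 (it is in state N1, it meets criterion X): it has marker D.
By R35 (it may diverge, it has marker H1, it is in state V1): it is in tail position.
By R36 (it meets criterion E): it is well-typed.
By R8 (it is in tail position, it is a lambda): it has marker Z1.
By R10 (it has marker Z1, it is generalized): it has attribute L1.
By R14 (it is tagged A1, it is in category U): it has attribute F.
By R23 (it has marker D, it is classified as J): it is in category M1.
By R28 (it is well-typed, it is classified as D1): it meets criterion L.
By R1 (it meets criterion L, it has attribute L1): it has attribute H.
By R12 (it is in category M1, it satisfies condition M, it is in state P): it has marker E1.
By R25 (it has attribute F, it has marker E1): it is in category B.
By R38 (it has attribute H): it has attribute S1.
By R2 (it is in category B, it triggers a warning): it is in state Y.
By R34 (it is in state Y, it is applied, it has attribute C1): it is in category Y1.
By R37 (it has attribute S1): it is in state W.
By R7 (it is in category Y1, it is in state W): it has a polymorphic type.

Yes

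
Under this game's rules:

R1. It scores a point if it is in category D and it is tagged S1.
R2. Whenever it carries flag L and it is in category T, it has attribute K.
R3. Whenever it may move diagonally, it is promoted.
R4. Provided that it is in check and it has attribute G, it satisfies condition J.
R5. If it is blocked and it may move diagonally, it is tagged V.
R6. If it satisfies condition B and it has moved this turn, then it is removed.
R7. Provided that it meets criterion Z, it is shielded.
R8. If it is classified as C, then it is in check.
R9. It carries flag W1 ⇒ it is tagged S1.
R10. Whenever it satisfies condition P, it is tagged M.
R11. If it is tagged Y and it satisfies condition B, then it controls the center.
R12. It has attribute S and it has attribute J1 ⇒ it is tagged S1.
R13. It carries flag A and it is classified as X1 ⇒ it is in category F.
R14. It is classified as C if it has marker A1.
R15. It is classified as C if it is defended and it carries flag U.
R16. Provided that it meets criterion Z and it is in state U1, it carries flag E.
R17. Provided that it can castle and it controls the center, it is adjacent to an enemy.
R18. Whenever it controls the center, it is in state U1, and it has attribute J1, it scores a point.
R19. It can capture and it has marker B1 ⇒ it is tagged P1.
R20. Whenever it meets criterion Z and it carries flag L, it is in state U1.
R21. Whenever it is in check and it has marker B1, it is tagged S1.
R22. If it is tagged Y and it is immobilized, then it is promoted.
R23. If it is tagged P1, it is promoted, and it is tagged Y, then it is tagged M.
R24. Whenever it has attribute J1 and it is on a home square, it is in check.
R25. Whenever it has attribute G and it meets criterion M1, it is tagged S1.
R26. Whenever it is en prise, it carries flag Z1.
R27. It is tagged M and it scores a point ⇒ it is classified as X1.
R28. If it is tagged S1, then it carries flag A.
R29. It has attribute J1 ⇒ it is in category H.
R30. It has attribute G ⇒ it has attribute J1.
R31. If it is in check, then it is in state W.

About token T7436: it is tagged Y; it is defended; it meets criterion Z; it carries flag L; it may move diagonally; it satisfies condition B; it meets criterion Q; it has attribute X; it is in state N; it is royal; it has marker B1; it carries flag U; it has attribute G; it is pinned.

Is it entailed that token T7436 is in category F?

No

Forward chaining from the given facts derives: is promoted, is shielded, controls the center, is classified as C, is in state U1, has attribute J1, is in check, carries flag E, scores a point, is tagged S1, carries flag A, is in category H, is in state W, satisfies condition J.
The only rule concluding "it is in category F" is R13, which needs "it is classified as X1"; that is never established.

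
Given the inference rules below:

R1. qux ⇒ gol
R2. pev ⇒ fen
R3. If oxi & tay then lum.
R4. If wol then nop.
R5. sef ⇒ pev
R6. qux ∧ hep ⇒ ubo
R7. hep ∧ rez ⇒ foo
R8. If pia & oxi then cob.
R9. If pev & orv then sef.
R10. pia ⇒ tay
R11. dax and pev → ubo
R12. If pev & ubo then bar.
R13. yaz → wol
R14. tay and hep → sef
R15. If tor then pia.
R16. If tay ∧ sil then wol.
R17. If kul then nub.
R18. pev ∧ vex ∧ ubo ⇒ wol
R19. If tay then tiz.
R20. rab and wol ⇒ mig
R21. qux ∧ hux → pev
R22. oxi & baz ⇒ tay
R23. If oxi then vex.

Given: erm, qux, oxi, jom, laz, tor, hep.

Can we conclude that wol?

Yes

ubo  (by R6: qux, hep)
pia  (by R15: tor)
vex  (by R23: oxi)
tay  (by R10: pia)
sef  (by R14: tay, hep)
pev  (by R5: sef)
wol  (by R18: pev, vex, ubo)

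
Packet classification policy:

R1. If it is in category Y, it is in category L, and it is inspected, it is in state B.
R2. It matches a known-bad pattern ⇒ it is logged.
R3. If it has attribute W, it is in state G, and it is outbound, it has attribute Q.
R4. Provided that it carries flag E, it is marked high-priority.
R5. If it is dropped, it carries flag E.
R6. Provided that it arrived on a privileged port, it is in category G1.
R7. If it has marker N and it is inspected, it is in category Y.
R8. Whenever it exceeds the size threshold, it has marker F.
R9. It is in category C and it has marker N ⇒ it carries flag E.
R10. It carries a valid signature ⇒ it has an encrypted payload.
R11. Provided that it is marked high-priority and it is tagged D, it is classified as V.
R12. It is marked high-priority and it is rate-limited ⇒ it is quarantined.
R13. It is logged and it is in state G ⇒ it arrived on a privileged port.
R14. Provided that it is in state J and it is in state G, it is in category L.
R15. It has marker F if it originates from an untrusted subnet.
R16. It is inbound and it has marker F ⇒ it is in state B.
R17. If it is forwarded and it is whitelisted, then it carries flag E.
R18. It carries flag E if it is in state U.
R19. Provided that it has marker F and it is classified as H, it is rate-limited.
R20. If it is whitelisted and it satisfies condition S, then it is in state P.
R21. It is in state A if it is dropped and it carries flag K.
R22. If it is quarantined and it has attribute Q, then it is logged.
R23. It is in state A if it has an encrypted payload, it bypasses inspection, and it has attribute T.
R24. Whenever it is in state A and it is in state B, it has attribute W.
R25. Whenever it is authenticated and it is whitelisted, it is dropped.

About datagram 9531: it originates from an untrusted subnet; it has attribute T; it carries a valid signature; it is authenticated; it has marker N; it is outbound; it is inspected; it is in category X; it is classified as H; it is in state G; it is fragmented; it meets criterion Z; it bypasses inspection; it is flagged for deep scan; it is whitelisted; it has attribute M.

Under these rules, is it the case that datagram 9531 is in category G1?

No

Forward chaining from the given facts derives: is in category Y, has an encrypted payload, has marker F, is rate-limited, is in state A, is dropped, carries flag E, is marked high-priority, is quarantined.
The only rule concluding "it is in category G1" is R6, which needs "it arrived on a privileged port"; that is never established.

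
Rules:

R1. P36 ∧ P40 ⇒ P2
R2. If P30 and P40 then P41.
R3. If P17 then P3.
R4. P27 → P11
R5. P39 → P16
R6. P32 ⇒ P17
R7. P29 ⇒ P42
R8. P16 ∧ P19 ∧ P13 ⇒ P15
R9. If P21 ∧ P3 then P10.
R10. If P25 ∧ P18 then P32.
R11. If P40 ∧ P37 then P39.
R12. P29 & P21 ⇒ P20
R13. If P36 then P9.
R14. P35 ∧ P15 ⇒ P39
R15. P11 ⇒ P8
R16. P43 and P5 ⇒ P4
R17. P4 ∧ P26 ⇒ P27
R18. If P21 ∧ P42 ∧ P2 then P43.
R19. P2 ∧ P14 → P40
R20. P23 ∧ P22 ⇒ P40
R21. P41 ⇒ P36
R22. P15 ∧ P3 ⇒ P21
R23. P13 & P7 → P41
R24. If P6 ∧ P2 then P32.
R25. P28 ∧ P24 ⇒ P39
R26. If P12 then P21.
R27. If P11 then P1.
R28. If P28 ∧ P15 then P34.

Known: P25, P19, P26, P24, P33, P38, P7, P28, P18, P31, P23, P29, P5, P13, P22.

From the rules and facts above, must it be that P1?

P42  (by R7: P29)
P32  (by R10: P25, P18)
P40  (by R20: P23, P22)
P41  (by R23: P13, P7)
P39  (by R25: P28, P24)
P16  (by R5: P39)
P17  (by R6: P32)
P15  (by R8: P16, P19, P13)
P36  (by R21: P41)
P2  (by R1: P36, P40)
P3  (by R3: P17)
P21  (by R22: P15, P3)
P43  (by R18: P21, P42, P2)
P4  (by R16: P43, P5)
P27  (by R17: P4, P26)
P11  (by R4: P27)
P1  (by R27: P11)

Yes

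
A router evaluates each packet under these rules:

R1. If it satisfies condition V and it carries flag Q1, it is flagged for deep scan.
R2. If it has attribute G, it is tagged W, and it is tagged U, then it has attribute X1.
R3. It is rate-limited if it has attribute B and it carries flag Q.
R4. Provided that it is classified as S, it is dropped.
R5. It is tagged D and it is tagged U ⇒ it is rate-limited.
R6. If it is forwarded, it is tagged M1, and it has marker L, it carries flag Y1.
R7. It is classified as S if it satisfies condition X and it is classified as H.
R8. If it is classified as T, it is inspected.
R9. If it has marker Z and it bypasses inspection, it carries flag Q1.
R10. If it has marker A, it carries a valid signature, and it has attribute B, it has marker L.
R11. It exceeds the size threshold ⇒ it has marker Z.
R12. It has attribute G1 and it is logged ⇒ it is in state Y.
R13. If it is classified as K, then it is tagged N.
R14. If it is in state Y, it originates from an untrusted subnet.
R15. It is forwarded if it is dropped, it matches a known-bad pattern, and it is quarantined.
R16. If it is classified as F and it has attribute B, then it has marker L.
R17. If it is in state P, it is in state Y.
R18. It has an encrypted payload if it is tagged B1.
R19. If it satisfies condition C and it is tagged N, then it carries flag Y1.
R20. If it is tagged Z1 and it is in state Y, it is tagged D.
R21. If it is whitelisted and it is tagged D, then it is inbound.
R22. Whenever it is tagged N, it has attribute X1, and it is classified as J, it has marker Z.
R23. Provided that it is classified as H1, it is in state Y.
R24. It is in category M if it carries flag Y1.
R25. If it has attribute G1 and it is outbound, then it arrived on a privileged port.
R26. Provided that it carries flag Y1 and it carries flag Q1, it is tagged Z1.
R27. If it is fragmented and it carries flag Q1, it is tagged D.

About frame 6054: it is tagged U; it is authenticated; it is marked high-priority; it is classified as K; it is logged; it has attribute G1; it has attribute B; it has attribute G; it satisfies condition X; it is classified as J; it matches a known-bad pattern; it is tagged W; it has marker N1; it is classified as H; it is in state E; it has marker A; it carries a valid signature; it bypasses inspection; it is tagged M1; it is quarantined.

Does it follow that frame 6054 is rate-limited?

By R2 (it has attribute G, it is tagged W, it is tagged U): it has attribute X1.
By R7 (it satisfies condition X, it is classified as H): it is classified as S.
By R10 (it has marker A, it carries a valid signature, it has attribute B): it has marker L.
By R12 (it has attribute G1, it is logged): it is in state Y.
By R13 (it is classified as K): it is tagged N.
By R22 (it is tagged N, it has attribute X1, it is classified as J): it has marker Z.
By R4 (it is classified as S): it is dropped.
By R9 (it has marker Z, it bypasses inspection): it carries flag Q1.
By R15 (it is dropped, it matches a known-bad pattern, it is quarantined): it is forwarded.
By R6 (it is forwarded, it is tagged M1, it has marker L): it carries flag Y1.
By R26 (it carries flag Y1, it carries flag Q1): it is tagged Z1.
By R20 (it is tagged Z1, it is in state Y): it is tagged D.
By R5 (it is tagged D, it is tagged U): it is rate-limited.

Yes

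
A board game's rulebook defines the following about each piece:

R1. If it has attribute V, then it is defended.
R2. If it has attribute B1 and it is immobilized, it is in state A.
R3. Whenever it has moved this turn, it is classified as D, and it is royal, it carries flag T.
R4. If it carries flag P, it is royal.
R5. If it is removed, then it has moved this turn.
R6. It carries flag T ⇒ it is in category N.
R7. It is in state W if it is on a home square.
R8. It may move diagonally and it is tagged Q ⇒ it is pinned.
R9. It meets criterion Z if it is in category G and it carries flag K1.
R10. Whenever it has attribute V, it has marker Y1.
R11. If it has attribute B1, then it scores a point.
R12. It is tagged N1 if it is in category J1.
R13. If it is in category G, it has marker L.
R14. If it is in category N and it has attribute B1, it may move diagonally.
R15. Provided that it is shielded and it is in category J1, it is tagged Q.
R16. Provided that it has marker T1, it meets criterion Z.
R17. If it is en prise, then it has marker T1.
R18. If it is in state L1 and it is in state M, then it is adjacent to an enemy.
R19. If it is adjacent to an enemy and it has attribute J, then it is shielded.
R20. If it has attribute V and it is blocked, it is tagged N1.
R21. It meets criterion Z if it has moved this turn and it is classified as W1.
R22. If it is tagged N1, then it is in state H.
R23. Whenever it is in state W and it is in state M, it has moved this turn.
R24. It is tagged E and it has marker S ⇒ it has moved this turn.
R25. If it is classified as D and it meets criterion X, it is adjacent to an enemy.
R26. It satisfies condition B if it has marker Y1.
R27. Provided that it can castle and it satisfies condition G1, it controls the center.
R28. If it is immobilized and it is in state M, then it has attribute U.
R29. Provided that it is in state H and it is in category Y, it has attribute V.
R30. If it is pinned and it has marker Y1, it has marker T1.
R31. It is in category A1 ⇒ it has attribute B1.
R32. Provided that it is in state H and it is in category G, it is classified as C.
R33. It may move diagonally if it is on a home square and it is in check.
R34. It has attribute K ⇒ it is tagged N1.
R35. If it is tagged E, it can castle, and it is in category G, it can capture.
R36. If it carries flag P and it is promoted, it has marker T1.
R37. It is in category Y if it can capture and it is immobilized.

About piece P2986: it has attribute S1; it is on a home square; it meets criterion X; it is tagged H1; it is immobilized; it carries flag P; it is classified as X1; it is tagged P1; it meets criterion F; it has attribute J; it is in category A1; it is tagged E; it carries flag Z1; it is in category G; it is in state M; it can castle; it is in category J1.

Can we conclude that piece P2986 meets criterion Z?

Forward chaining from the given facts derives: is royal, is in state W, is tagged N1, has marker L, is in state H, has moved this turn, has attribute U, has attribute B1, is classified as C, can capture, is in category Y, is in state A, scores a point, has attribute V, is defended, has marker Y1, satisfies condition B.
Rules concluding "it meets criterion Z": R9 needs "it carries flag K1"; R16 needs "it has marker T1"; R21 needs "it is classified as W1" — none of these are established.

No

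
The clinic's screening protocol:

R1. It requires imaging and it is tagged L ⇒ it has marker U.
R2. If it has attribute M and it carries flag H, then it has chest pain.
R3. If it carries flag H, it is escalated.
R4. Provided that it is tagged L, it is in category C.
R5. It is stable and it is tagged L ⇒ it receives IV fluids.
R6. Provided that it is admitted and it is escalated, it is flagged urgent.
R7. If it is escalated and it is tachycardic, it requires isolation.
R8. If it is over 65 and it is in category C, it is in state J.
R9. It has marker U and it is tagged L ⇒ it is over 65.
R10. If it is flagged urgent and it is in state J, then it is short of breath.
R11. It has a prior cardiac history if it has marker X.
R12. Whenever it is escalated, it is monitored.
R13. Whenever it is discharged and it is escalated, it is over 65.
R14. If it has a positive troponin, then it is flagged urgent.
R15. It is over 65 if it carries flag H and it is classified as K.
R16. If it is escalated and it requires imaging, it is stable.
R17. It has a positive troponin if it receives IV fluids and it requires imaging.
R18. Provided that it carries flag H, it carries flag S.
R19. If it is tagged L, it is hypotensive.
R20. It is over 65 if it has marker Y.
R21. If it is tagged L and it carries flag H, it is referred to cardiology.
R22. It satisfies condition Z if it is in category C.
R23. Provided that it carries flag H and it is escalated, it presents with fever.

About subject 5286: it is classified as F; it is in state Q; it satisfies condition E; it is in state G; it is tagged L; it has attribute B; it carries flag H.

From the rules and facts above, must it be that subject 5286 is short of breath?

No

Forward chaining from the given facts derives: is escalated, is in category C, is monitored, carries flag S, is hypotensive, is referred to cardiology, satisfies condition Z, presents with fever.
The only rule concluding "it is short of breath" is R10, which needs "it is flagged urgent"; that is never established.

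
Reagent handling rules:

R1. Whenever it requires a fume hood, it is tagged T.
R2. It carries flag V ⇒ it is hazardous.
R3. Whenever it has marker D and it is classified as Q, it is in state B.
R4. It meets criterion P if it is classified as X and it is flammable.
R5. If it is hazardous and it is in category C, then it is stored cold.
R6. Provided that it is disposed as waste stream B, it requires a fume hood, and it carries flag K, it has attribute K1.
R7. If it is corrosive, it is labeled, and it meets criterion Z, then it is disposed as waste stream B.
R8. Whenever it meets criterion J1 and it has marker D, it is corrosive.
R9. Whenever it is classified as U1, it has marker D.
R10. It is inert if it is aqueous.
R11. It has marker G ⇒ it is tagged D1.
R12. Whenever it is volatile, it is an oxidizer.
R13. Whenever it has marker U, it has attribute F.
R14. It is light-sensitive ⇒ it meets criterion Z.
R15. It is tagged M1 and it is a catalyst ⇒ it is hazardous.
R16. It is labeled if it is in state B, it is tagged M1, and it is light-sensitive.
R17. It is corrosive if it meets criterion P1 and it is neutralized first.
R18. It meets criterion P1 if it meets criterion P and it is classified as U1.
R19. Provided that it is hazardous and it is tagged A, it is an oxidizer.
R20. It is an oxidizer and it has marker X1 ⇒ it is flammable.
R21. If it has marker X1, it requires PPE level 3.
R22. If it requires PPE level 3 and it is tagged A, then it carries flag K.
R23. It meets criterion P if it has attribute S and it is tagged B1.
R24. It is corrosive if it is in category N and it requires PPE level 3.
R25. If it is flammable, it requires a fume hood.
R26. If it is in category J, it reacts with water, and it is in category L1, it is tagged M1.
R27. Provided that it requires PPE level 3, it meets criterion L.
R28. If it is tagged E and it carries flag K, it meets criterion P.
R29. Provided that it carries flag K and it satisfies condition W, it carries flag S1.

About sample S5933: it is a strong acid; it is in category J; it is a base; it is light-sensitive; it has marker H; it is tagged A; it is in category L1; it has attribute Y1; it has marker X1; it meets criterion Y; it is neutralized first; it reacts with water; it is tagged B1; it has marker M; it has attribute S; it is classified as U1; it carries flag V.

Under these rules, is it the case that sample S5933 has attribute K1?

No

Forward chaining from the given facts derives: is hazardous, has marker D, meets criterion Z, is an oxidizer, is flammable, requires PPE level 3, carries flag K, meets criterion P, requires a fume hood, is tagged M1, meets criterion L, is tagged T, meets criterion P1, is corrosive.
The only rule concluding "it has attribute K1" is R6, which needs "it is disposed as waste stream B"; that is never established.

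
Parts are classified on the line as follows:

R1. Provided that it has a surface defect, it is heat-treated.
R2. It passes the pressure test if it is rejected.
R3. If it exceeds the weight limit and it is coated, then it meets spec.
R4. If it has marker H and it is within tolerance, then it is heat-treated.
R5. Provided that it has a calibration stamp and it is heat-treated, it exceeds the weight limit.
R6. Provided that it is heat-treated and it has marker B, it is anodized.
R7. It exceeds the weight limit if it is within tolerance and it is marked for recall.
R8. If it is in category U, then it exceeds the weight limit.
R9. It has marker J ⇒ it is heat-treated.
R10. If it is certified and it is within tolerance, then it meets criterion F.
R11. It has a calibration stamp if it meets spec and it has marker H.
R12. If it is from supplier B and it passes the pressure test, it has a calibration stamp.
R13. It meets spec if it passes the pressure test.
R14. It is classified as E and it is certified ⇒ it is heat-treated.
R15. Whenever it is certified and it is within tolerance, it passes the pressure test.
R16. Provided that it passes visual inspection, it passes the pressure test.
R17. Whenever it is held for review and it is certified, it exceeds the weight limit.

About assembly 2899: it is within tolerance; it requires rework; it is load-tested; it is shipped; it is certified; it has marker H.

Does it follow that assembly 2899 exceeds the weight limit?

Yes

By R4 (it has marker H, it is within tolerance): it is heat-treated.
By R15 (it is certified, it is within tolerance): it passes the pressure test.
By R13 (it passes the pressure test): it meets spec.
By R11 (it meets spec, it has marker H): it has a calibration stamp.
By R5 (it has a calibration stamp, it is heat-treated): it exceeds the weight limit.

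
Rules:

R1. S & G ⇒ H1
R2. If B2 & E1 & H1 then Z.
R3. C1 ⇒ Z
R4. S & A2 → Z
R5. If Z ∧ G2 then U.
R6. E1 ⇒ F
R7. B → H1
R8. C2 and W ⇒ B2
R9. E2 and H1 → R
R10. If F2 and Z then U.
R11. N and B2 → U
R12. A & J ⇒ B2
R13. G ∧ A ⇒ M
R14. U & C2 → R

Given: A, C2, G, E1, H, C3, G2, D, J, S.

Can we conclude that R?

Yes

H1  (by R1: S, G)
B2  (by R12: A, J)
Z  (by R2: B2, E1, H1)
U  (by R5: Z, G2)
R  (by R14: U, C2)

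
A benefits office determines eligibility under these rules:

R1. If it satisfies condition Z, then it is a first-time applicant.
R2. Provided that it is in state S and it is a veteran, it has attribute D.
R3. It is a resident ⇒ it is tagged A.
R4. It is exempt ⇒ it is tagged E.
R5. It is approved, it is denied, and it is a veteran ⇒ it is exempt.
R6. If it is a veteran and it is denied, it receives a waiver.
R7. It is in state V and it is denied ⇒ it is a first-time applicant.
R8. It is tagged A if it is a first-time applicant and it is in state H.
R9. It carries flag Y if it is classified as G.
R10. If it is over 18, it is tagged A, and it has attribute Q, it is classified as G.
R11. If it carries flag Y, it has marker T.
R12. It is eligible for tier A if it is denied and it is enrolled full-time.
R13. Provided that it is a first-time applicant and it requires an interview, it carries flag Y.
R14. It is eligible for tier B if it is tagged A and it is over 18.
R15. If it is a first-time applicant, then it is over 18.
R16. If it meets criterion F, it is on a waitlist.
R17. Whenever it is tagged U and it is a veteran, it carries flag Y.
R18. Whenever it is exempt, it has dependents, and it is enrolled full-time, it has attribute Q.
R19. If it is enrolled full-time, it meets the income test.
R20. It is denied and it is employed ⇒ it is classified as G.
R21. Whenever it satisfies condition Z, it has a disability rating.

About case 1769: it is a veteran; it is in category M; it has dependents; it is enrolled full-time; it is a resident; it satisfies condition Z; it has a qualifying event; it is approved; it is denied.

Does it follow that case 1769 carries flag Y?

Yes

By R1 (it satisfies condition Z): it is a first-time applicant.
By R3 (it is a resident): it is tagged A.
By R5 (it is approved, it is denied, it is a veteran): it is exempt.
By R15 (it is a first-time applicant): it is over 18.
By R18 (it is exempt, it has dependents, it is enrolled full-time): it has attribute Q.
By R10 (it is over 18, it is tagged A, it has attribute Q): it is classified as G.
By R9 (it is classified as G): it carries flag Y.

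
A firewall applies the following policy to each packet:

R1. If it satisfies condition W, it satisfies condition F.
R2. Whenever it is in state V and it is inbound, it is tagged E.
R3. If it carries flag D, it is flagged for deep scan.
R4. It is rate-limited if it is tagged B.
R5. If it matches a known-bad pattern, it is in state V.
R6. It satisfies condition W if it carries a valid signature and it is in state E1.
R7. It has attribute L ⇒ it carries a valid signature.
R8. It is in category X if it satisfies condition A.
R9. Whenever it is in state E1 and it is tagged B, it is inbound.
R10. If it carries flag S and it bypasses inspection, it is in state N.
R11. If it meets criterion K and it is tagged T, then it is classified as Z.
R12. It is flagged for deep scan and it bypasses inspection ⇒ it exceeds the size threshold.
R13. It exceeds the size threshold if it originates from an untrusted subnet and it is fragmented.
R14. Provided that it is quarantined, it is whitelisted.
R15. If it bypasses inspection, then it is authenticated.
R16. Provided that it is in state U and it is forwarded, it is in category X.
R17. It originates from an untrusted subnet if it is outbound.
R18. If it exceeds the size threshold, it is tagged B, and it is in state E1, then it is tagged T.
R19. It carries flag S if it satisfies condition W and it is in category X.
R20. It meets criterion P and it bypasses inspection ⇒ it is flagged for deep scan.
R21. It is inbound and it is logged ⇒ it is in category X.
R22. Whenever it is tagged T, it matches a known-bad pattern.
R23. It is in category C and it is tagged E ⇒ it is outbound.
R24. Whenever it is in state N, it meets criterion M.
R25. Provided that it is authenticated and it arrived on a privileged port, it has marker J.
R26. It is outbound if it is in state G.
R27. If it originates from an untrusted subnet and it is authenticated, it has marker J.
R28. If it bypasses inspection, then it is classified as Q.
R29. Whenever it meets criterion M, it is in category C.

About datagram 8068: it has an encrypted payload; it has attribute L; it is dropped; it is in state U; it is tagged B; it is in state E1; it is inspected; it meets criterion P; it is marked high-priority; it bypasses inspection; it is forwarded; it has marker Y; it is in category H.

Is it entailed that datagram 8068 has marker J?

By R7 (it has attribute L): it carries a valid signature.
By R9 (it is in state E1, it is tagged B): it is inbound.
By R15 (it bypasses inspection): it is authenticated.
By R16 (it is in state U, it is forwarded): it is in category X.
By R20 (it meets criterion P, it bypasses inspection): it is flagged for deep scan.
By R6 (it carries a valid signature, it is in state E1): it satisfies condition W.
By R12 (it is flagged for deep scan, it bypasses inspection): it exceeds the size threshold.
By R18 (it exceeds the size threshold, it is tagged B, it is in state E1): it is tagged T.
By R19 (it satisfies condition W, it is in category X): it carries flag S.
By R22 (it is tagged T): it matches a known-bad pattern.
By R5 (it matches a known-bad pattern): it is in state V.
By R10 (it carries flag S, it bypasses inspection): it is in state N.
By R24 (it is in state N): it meets criterion M.
By R29 (it meets criterion M): it is in category C.
By R2 (it is in state V, it is inbound): it is tagged E.
By R23 (it is in category C, it is tagged E): it is outbound.
By R17 (it is outbound): it originates from an untrusted subnet.
By R27 (it originates from an untrusted subnet, it is authenticated): it has marker J.

Yes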